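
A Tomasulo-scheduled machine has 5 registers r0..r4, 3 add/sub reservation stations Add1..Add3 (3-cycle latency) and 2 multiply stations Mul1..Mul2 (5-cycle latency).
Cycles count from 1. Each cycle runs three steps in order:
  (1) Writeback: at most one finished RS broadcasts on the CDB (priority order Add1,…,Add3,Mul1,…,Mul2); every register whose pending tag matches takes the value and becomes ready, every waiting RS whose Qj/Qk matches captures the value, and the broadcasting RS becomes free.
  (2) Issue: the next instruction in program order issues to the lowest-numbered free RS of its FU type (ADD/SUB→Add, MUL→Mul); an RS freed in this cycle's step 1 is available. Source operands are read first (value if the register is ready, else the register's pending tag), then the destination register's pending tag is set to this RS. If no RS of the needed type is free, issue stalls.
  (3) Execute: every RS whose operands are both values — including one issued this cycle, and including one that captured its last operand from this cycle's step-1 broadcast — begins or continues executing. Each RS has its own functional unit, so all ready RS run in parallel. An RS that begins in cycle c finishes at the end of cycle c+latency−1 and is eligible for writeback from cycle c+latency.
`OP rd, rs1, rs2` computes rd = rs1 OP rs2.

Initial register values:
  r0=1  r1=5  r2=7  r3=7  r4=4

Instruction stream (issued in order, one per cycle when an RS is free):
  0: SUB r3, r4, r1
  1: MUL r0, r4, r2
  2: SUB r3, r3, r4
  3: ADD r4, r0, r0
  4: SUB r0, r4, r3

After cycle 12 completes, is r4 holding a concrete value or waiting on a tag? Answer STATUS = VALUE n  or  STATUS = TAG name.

STATUS = VALUE 56

  c1: issue SUB r3<-Add1  regs: r0:1,r1:5,r2:7,r3:Add1,r4:4
  c2: issue MUL r0<-Mul1  regs: r0:Mul1,r1:5,r2:7,r3:Add1,r4:4
  c3: issue SUB r3<-Add2  regs: r0:Mul1,r1:5,r2:7,r3:Add2,r4:4
  c4: CDB Add1=-1; issue ADD r4<-Add1  regs: r0:Mul1,r1:5,r2:7,r3:Add2,r4:Add1
  c5: issue SUB r0<-Add3  regs: r0:Add3,r1:5,r2:7,r3:Add2,r4:Add1
  c6: -  regs: r0:Add3,r1:5,r2:7,r3:Add2,r4:Add1
  c7: CDB Add2=-5  regs: r0:Add3,r1:5,r2:7,r3:-5,r4:Add1
  c8: CDB Mul1=28  regs: r0:Add3,r1:5,r2:7,r3:-5,r4:Add1
  c9: -  regs: r0:Add3,r1:5,r2:7,r3:-5,r4:Add1
  c10: -  regs: r0:Add3,r1:5,r2:7,r3:-5,r4:Add1
  c11: CDB Add1=56  regs: r0:Add3,r1:5,r2:7,r3:-5,r4:56
  c12: -  regs: r0:Add3,r1:5,r2:7,r3:-5,r4:56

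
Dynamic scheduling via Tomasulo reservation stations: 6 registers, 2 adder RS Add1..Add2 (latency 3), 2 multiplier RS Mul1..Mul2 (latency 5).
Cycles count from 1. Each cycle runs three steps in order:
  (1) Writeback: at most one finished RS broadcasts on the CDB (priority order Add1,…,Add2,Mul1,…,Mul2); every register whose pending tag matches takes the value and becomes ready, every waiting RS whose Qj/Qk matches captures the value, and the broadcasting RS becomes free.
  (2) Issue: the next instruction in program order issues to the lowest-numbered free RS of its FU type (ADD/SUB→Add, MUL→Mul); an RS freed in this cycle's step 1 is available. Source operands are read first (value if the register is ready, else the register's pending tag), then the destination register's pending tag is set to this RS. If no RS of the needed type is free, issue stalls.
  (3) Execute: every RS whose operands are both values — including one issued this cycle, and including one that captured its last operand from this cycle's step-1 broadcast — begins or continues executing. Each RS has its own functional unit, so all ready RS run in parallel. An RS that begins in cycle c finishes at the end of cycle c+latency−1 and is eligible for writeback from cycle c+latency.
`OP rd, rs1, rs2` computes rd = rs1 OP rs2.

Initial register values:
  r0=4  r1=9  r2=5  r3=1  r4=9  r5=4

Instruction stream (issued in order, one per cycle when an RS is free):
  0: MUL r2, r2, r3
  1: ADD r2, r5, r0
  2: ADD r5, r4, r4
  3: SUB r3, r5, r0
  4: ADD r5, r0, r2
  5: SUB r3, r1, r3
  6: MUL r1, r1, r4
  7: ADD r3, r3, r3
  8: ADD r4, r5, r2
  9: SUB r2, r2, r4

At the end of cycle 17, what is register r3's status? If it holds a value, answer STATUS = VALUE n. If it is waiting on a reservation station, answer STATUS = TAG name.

STATUS = VALUE -10

c1: issue MUL r2<-Mul1 | r0:4,r1:9,r2:Mul1,r3:1,r4:9,r5:4
c2: issue ADD r2<-Add1 | r0:4,r1:9,r2:Add1,r3:1,r4:9,r5:4
c3: issue ADD r5<-Add2 | r0:4,r1:9,r2:Add1,r3:1,r4:9,r5:Add2
c4: stall | r0:4,r1:9,r2:Add1,r3:1,r4:9,r5:Add2
c5: CDB Add1=8; issue SUB r3<-Add1 | r0:4,r1:9,r2:8,r3:Add1,r4:9,r5:Add2
c6: CDB Add2=18; issue ADD r5<-Add2 | r0:4,r1:9,r2:8,r3:Add1,r4:9,r5:Add2
c7: CDB Mul1=5; stall | r0:4,r1:9,r2:8,r3:Add1,r4:9,r5:Add2
c8: stall | r0:4,r1:9,r2:8,r3:Add1,r4:9,r5:Add2
c9: CDB Add1=14; issue SUB r3<-Add1 | r0:4,r1:9,r2:8,r3:Add1,r4:9,r5:Add2
c10: CDB Add2=12; issue MUL r1<-Mul1 | r0:4,r1:Mul1,r2:8,r3:Add1,r4:9,r5:12
c11: issue ADD r3<-Add2 | r0:4,r1:Mul1,r2:8,r3:Add2,r4:9,r5:12
c12: CDB Add1=-5; issue ADD r4<-Add1 | r0:4,r1:Mul1,r2:8,r3:Add2,r4:Add1,r5:12
c13: stall | r0:4,r1:Mul1,r2:8,r3:Add2,r4:Add1,r5:12
c14: stall | r0:4,r1:Mul1,r2:8,r3:Add2,r4:Add1,r5:12
c15: CDB Add1=20; issue SUB r2<-Add1 | r0:4,r1:Mul1,r2:Add1,r3:Add2,r4:20,r5:12
c16: CDB Add2=-10 | r0:4,r1:Mul1,r2:Add1,r3:-10,r4:20,r5:12
c17: CDB Mul1=81 | r0:4,r1:81,r2:Add1,r3:-10,r4:20,r5:12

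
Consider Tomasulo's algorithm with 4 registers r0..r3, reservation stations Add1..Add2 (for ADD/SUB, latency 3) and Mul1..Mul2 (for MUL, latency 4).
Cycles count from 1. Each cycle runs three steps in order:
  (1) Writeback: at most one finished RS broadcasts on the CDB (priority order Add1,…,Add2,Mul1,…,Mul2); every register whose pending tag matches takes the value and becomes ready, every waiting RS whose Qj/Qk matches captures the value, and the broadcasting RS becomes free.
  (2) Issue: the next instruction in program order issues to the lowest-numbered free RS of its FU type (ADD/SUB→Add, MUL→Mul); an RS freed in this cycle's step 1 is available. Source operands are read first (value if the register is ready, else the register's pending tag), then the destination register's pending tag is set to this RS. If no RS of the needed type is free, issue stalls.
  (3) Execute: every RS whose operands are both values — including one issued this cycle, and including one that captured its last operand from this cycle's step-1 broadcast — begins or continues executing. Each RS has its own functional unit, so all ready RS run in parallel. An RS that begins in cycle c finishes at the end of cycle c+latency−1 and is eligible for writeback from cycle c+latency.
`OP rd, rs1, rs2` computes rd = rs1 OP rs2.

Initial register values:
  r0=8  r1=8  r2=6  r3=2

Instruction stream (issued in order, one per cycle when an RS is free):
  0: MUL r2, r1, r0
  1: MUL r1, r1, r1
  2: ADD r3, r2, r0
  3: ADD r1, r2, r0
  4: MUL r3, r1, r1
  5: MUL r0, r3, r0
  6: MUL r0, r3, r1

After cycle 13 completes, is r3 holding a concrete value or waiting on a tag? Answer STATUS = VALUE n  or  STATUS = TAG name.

cycle 1: issue MUL r2<-Mul1 // r0:8,r1:8,r2:Mul1,r3:2
cycle 2: issue MUL r1<-Mul2 // r0:8,r1:Mul2,r2:Mul1,r3:2
cycle 3: issue ADD r3<-Add1 // r0:8,r1:Mul2,r2:Mul1,r3:Add1
cycle 4: issue ADD r1<-Add2 // r0:8,r1:Add2,r2:Mul1,r3:Add1
cycle 5: CDB Mul1=64; issue MUL r3<-Mul1 // r0:8,r1:Add2,r2:64,r3:Mul1
cycle 6: CDB Mul2=64; issue MUL r0<-Mul2 // r0:Mul2,r1:Add2,r2:64,r3:Mul1
cycle 7: stall // r0:Mul2,r1:Add2,r2:64,r3:Mul1
cycle 8: CDB Add1=72; stall // r0:Mul2,r1:Add2,r2:64,r3:Mul1
cycle 9: CDB Add2=72; stall // r0:Mul2,r1:72,r2:64,r3:Mul1
cycle 10: stall // r0:Mul2,r1:72,r2:64,r3:Mul1
cycle 11: stall // r0:Mul2,r1:72,r2:64,r3:Mul1
cycle 12: stall // r0:Mul2,r1:72,r2:64,r3:Mul1
cycle 13: CDB Mul1=5184; issue MUL r0<-Mul1 // r0:Mul1,r1:72,r2:64,r3:5184

STATUS = VALUE 5184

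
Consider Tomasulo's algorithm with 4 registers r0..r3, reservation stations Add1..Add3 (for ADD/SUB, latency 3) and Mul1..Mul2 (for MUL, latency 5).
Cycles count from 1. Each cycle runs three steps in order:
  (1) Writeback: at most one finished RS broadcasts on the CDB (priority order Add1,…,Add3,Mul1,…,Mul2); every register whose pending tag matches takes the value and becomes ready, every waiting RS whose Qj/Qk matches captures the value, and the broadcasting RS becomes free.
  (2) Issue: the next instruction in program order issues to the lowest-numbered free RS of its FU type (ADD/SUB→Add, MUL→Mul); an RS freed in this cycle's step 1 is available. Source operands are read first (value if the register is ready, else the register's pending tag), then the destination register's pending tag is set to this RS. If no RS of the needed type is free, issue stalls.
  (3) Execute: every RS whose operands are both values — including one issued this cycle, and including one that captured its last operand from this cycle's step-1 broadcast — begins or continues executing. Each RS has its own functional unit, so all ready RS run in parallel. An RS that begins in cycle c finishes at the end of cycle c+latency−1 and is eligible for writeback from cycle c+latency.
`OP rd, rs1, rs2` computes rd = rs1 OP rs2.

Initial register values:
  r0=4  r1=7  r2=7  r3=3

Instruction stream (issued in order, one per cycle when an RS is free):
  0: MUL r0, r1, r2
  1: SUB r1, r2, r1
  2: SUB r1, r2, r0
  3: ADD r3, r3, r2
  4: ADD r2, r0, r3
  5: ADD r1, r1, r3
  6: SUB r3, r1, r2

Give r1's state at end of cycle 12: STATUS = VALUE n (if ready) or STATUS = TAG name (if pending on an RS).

  c1: issue MUL r0<-Mul1  regs: r0:Mul1,r1:7,r2:7,r3:3
  c2: issue SUB r1<-Add1  regs: r0:Mul1,r1:Add1,r2:7,r3:3
  c3: issue SUB r1<-Add2  regs: r0:Mul1,r1:Add2,r2:7,r3:3
  c4: issue ADD r3<-Add3  regs: r0:Mul1,r1:Add2,r2:7,r3:Add3
  c5: CDB Add1=0; issue ADD r2<-Add1  regs: r0:Mul1,r1:Add2,r2:Add1,r3:Add3
  c6: CDB Mul1=49; stall  regs: r0:49,r1:Add2,r2:Add1,r3:Add3
  c7: CDB Add3=10; issue ADD r1<-Add3  regs: r0:49,r1:Add3,r2:Add1,r3:10
  c8: stall  regs: r0:49,r1:Add3,r2:Add1,r3:10
  c9: CDB Add2=-42; issue SUB r3<-Add2  regs: r0:49,r1:Add3,r2:Add1,r3:Add2
  c10: CDB Add1=59  regs: r0:49,r1:Add3,r2:59,r3:Add2
  c11: -  regs: r0:49,r1:Add3,r2:59,r3:Add2
  c12: CDB Add3=-32  regs: r0:49,r1:-32,r2:59,r3:Add2

STATUS = VALUE -32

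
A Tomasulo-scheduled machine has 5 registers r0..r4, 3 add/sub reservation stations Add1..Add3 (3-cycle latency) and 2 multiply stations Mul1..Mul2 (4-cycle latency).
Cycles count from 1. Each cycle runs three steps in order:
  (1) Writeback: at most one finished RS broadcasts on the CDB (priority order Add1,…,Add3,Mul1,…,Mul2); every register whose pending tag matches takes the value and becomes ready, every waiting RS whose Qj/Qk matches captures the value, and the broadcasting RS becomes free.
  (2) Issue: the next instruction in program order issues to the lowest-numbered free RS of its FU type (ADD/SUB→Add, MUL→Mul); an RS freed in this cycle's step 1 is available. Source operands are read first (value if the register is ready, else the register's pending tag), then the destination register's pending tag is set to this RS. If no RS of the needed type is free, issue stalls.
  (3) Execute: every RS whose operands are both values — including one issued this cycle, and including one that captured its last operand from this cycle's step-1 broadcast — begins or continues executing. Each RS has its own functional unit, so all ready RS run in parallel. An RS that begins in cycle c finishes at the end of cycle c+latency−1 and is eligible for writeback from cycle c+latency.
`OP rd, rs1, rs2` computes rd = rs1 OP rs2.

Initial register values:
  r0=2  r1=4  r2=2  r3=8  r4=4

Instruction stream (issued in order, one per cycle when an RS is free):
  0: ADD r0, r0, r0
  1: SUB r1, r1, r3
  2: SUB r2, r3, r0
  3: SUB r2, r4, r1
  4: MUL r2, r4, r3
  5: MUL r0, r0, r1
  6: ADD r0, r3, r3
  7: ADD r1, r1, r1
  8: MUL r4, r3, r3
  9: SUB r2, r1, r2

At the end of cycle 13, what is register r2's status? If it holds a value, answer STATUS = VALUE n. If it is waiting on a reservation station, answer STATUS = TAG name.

cycle 1: issue ADD r0<-Add1 // r0:Add1,r1:4,r2:2,r3:8,r4:4
cycle 2: issue SUB r1<-Add2 // r0:Add1,r1:Add2,r2:2,r3:8,r4:4
cycle 3: issue SUB r2<-Add3 // r0:Add1,r1:Add2,r2:Add3,r3:8,r4:4
cycle 4: CDB Add1=4; issue SUB r2<-Add1 // r0:4,r1:Add2,r2:Add1,r3:8,r4:4
cycle 5: CDB Add2=-4; issue MUL r2<-Mul1 // r0:4,r1:-4,r2:Mul1,r3:8,r4:4
cycle 6: issue MUL r0<-Mul2 // r0:Mul2,r1:-4,r2:Mul1,r3:8,r4:4
cycle 7: CDB Add3=4; issue ADD r0<-Add2 // r0:Add2,r1:-4,r2:Mul1,r3:8,r4:4
cycle 8: CDB Add1=8; issue ADD r1<-Add1 // r0:Add2,r1:Add1,r2:Mul1,r3:8,r4:4
cycle 9: CDB Mul1=32; issue MUL r4<-Mul1 // r0:Add2,r1:Add1,r2:32,r3:8,r4:Mul1
cycle 10: CDB Add2=16; issue SUB r2<-Add2 // r0:16,r1:Add1,r2:Add2,r3:8,r4:Mul1
cycle 11: CDB Add1=-8 // r0:16,r1:-8,r2:Add2,r3:8,r4:Mul1
cycle 12: CDB Mul2=-16 // r0:16,r1:-8,r2:Add2,r3:8,r4:Mul1
cycle 13: CDB Mul1=64 // r0:16,r1:-8,r2:Add2,r3:8,r4:64

STATUS = TAG Add2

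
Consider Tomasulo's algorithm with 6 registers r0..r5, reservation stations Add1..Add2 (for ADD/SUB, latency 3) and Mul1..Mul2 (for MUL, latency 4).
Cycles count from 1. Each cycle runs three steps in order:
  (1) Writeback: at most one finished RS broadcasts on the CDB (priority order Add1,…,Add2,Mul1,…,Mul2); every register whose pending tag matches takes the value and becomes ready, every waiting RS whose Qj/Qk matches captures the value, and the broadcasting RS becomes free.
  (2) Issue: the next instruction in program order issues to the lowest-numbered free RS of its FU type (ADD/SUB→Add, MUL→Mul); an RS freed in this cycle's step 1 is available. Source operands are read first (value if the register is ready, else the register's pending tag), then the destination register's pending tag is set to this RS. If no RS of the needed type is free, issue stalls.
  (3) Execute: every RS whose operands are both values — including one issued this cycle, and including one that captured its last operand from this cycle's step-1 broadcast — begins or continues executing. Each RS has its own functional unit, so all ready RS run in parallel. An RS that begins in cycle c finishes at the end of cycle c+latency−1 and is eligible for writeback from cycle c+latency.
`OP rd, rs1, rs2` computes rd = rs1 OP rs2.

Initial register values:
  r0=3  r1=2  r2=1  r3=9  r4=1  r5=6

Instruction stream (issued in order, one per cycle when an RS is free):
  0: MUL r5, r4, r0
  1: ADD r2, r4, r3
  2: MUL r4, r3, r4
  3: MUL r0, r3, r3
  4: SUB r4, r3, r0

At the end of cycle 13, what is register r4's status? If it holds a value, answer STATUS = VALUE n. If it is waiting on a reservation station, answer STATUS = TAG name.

STATUS = VALUE -72

c1: issue MUL r5<-Mul1 | r0:3,r1:2,r2:1,r3:9,r4:1,r5:Mul1
c2: issue ADD r2<-Add1 | r0:3,r1:2,r2:Add1,r3:9,r4:1,r5:Mul1
c3: issue MUL r4<-Mul2 | r0:3,r1:2,r2:Add1,r3:9,r4:Mul2,r5:Mul1
c4: stall | r0:3,r1:2,r2:Add1,r3:9,r4:Mul2,r5:Mul1
c5: CDB Add1=10; stall | r0:3,r1:2,r2:10,r3:9,r4:Mul2,r5:Mul1
c6: CDB Mul1=3; issue MUL r0<-Mul1 | r0:Mul1,r1:2,r2:10,r3:9,r4:Mul2,r5:3
c7: CDB Mul2=9; issue SUB r4<-Add1 | r0:Mul1,r1:2,r2:10,r3:9,r4:Add1,r5:3
c8: - | r0:Mul1,r1:2,r2:10,r3:9,r4:Add1,r5:3
c9: - | r0:Mul1,r1:2,r2:10,r3:9,r4:Add1,r5:3
c10: CDB Mul1=81 | r0:81,r1:2,r2:10,r3:9,r4:Add1,r5:3
c11: - | r0:81,r1:2,r2:10,r3:9,r4:Add1,r5:3
c12: - | r0:81,r1:2,r2:10,r3:9,r4:Add1,r5:3
c13: CDB Add1=-72 | r0:81,r1:2,r2:10,r3:9,r4:-72,r5:3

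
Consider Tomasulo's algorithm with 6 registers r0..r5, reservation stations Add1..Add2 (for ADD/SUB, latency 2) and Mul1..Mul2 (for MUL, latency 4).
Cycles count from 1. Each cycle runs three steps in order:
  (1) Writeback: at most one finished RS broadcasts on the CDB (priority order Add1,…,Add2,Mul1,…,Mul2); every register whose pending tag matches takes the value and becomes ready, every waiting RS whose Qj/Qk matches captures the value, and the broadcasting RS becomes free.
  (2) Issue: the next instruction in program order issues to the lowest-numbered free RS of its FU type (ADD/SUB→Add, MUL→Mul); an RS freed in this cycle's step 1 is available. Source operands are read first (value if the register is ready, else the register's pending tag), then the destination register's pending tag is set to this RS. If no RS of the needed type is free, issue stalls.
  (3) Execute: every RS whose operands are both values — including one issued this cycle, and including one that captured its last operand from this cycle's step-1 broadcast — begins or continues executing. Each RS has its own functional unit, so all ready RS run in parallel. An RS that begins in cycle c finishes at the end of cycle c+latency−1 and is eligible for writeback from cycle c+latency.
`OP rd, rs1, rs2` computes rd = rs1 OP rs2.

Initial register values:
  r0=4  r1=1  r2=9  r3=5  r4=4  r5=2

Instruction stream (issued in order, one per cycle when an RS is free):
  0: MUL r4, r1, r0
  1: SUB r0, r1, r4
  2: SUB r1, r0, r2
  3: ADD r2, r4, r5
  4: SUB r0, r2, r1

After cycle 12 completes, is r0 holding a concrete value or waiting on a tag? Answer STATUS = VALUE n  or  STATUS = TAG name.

STATUS = VALUE 18

cycle 1: issue MUL r4<-Mul1 // r0:4,r1:1,r2:9,r3:5,r4:Mul1,r5:2
cycle 2: issue SUB r0<-Add1 // r0:Add1,r1:1,r2:9,r3:5,r4:Mul1,r5:2
cycle 3: issue SUB r1<-Add2 // r0:Add1,r1:Add2,r2:9,r3:5,r4:Mul1,r5:2
cycle 4: stall // r0:Add1,r1:Add2,r2:9,r3:5,r4:Mul1,r5:2
cycle 5: CDB Mul1=4; stall // r0:Add1,r1:Add2,r2:9,r3:5,r4:4,r5:2
cycle 6: stall // r0:Add1,r1:Add2,r2:9,r3:5,r4:4,r5:2
cycle 7: CDB Add1=-3; issue ADD r2<-Add1 // r0:-3,r1:Add2,r2:Add1,r3:5,r4:4,r5:2
cycle 8: stall // r0:-3,r1:Add2,r2:Add1,r3:5,r4:4,r5:2
cycle 9: CDB Add1=6; issue SUB r0<-Add1 // r0:Add1,r1:Add2,r2:6,r3:5,r4:4,r5:2
cycle 10: CDB Add2=-12 // r0:Add1,r1:-12,r2:6,r3:5,r4:4,r5:2
cycle 11: - // r0:Add1,r1:-12,r2:6,r3:5,r4:4,r5:2
cycle 12: CDB Add1=18 // r0:18,r1:-12,r2:6,r3:5,r4:4,r5:2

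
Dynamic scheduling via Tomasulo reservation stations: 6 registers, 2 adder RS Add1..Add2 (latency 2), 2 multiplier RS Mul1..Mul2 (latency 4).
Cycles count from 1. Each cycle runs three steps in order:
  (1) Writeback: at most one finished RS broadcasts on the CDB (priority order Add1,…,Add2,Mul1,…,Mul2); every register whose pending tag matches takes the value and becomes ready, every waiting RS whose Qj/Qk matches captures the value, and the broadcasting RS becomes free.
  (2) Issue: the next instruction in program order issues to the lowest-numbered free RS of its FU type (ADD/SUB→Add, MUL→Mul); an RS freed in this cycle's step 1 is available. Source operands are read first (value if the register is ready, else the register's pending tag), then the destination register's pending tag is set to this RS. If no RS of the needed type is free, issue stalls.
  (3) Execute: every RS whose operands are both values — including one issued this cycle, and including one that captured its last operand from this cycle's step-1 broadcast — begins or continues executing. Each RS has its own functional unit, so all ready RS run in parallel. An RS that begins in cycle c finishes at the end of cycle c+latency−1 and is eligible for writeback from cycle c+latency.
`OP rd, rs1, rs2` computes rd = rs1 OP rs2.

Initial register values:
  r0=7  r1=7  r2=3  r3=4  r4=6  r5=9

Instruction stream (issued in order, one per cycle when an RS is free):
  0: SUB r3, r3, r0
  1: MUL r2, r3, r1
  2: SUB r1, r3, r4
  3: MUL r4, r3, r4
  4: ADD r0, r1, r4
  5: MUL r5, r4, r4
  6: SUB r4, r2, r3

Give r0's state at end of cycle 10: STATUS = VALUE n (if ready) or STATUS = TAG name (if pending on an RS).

c1: issue SUB r3<-Add1 | r0:7,r1:7,r2:3,r3:Add1,r4:6,r5:9
c2: issue MUL r2<-Mul1 | r0:7,r1:7,r2:Mul1,r3:Add1,r4:6,r5:9
c3: CDB Add1=-3; issue SUB r1<-Add1 | r0:7,r1:Add1,r2:Mul1,r3:-3,r4:6,r5:9
c4: issue MUL r4<-Mul2 | r0:7,r1:Add1,r2:Mul1,r3:-3,r4:Mul2,r5:9
c5: CDB Add1=-9; issue ADD r0<-Add1 | r0:Add1,r1:-9,r2:Mul1,r3:-3,r4:Mul2,r5:9
c6: stall | r0:Add1,r1:-9,r2:Mul1,r3:-3,r4:Mul2,r5:9
c7: CDB Mul1=-21; issue MUL r5<-Mul1 | r0:Add1,r1:-9,r2:-21,r3:-3,r4:Mul2,r5:Mul1
c8: CDB Mul2=-18; issue SUB r4<-Add2 | r0:Add1,r1:-9,r2:-21,r3:-3,r4:Add2,r5:Mul1
c9: - | r0:Add1,r1:-9,r2:-21,r3:-3,r4:Add2,r5:Mul1
c10: CDB Add1=-27 | r0:-27,r1:-9,r2:-21,r3:-3,r4:Add2,r5:Mul1

STATUS = VALUE -27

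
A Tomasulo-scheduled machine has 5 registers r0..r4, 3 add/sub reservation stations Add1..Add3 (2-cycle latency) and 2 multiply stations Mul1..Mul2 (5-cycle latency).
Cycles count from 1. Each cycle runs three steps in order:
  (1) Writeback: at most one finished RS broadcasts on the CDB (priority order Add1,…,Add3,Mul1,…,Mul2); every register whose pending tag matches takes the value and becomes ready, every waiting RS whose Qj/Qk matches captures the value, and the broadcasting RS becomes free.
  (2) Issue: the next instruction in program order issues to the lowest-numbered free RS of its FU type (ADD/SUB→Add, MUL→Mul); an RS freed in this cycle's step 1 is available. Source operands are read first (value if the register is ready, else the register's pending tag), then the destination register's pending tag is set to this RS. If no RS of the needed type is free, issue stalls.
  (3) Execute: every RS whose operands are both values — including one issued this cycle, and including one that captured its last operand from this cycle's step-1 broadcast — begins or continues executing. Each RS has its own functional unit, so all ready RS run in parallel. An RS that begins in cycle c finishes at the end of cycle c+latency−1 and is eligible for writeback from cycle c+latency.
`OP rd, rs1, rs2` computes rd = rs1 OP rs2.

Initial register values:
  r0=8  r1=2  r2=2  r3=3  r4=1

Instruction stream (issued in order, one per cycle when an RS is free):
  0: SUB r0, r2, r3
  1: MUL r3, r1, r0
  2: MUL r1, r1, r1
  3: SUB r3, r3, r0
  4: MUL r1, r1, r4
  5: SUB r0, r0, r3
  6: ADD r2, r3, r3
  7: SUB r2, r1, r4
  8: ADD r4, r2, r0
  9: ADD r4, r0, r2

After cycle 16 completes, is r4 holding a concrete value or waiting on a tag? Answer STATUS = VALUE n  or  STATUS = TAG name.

STATUS = TAG Add2

cycle 1: issue SUB r0<-Add1 // r0:Add1,r1:2,r2:2,r3:3,r4:1
cycle 2: issue MUL r3<-Mul1 // r0:Add1,r1:2,r2:2,r3:Mul1,r4:1
cycle 3: CDB Add1=-1; issue MUL r1<-Mul2 // r0:-1,r1:Mul2,r2:2,r3:Mul1,r4:1
cycle 4: issue SUB r3<-Add1 // r0:-1,r1:Mul2,r2:2,r3:Add1,r4:1
cycle 5: stall // r0:-1,r1:Mul2,r2:2,r3:Add1,r4:1
cycle 6: stall // r0:-1,r1:Mul2,r2:2,r3:Add1,r4:1
cycle 7: stall // r0:-1,r1:Mul2,r2:2,r3:Add1,r4:1
cycle 8: CDB Mul1=-2; issue MUL r1<-Mul1 // r0:-1,r1:Mul1,r2:2,r3:Add1,r4:1
cycle 9: CDB Mul2=4; issue SUB r0<-Add2 // r0:Add2,r1:Mul1,r2:2,r3:Add1,r4:1
cycle 10: CDB Add1=-1; issue ADD r2<-Add1 // r0:Add2,r1:Mul1,r2:Add1,r3:-1,r4:1
cycle 11: issue SUB r2<-Add3 // r0:Add2,r1:Mul1,r2:Add3,r3:-1,r4:1
cycle 12: CDB Add1=-2; issue ADD r4<-Add1 // r0:Add2,r1:Mul1,r2:Add3,r3:-1,r4:Add1
cycle 13: CDB Add2=0; issue ADD r4<-Add2 // r0:0,r1:Mul1,r2:Add3,r3:-1,r4:Add2
cycle 14: CDB Mul1=4 // r0:0,r1:4,r2:Add3,r3:-1,r4:Add2
cycle 15: - // r0:0,r1:4,r2:Add3,r3:-1,r4:Add2
cycle 16: CDB Add3=3 // r0:0,r1:4,r2:3,r3:-1,r4:Add2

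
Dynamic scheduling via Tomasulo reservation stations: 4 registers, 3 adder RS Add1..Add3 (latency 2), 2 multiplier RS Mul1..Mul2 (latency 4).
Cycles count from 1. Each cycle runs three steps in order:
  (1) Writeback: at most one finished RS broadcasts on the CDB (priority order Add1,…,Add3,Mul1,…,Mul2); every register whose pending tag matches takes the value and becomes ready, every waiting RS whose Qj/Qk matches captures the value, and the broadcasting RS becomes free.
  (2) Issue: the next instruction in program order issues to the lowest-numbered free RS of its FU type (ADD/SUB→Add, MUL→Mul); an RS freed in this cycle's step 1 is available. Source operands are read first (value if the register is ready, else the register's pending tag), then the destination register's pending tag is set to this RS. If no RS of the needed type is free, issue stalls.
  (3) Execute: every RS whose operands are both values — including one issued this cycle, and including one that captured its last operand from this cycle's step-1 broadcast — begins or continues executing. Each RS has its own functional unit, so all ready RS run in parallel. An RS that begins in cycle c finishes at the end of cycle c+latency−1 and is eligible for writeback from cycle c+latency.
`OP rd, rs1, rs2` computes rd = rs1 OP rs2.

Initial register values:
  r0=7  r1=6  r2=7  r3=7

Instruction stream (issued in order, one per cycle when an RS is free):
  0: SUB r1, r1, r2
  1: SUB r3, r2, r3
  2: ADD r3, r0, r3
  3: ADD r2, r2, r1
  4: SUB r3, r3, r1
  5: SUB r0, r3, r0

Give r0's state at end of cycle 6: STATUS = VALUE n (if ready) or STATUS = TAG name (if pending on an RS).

cycle 1: issue SUB r1<-Add1 // r0:7,r1:Add1,r2:7,r3:7
cycle 2: issue SUB r3<-Add2 // r0:7,r1:Add1,r2:7,r3:Add2
cycle 3: CDB Add1=-1; issue ADD r3<-Add1 // r0:7,r1:-1,r2:7,r3:Add1
cycle 4: CDB Add2=0; issue ADD r2<-Add2 // r0:7,r1:-1,r2:Add2,r3:Add1
cycle 5: issue SUB r3<-Add3 // r0:7,r1:-1,r2:Add2,r3:Add3
cycle 6: CDB Add1=7; issue SUB r0<-Add1 // r0:Add1,r1:-1,r2:Add2,r3:Add3

STATUS = TAG Add1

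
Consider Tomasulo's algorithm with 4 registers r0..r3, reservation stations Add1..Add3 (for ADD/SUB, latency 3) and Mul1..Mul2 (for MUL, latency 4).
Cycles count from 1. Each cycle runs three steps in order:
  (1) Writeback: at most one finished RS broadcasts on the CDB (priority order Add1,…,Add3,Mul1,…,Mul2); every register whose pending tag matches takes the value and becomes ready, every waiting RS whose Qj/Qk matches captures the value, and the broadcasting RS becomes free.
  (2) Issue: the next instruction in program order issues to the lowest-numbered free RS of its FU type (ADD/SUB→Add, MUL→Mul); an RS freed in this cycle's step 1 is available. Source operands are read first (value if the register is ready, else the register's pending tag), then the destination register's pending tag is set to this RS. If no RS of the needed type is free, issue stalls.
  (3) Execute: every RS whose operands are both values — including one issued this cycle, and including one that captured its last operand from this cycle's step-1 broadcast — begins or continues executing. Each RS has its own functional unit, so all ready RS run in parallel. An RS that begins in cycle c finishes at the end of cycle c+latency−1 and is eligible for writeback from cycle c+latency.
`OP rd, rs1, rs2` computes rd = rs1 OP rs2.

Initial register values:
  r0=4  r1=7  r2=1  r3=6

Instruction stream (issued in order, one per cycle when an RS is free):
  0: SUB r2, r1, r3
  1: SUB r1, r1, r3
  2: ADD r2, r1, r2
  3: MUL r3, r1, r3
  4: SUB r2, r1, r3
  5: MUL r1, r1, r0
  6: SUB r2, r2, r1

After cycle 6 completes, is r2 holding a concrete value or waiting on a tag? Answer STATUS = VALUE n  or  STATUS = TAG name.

STATUS = TAG Add1

c1: issue SUB r2<-Add1 | r0:4,r1:7,r2:Add1,r3:6
c2: issue SUB r1<-Add2 | r0:4,r1:Add2,r2:Add1,r3:6
c3: issue ADD r2<-Add3 | r0:4,r1:Add2,r2:Add3,r3:6
c4: CDB Add1=1; issue MUL r3<-Mul1 | r0:4,r1:Add2,r2:Add3,r3:Mul1
c5: CDB Add2=1; issue SUB r2<-Add1 | r0:4,r1:1,r2:Add1,r3:Mul1
c6: issue MUL r1<-Mul2 | r0:4,r1:Mul2,r2:Add1,r3:Mul1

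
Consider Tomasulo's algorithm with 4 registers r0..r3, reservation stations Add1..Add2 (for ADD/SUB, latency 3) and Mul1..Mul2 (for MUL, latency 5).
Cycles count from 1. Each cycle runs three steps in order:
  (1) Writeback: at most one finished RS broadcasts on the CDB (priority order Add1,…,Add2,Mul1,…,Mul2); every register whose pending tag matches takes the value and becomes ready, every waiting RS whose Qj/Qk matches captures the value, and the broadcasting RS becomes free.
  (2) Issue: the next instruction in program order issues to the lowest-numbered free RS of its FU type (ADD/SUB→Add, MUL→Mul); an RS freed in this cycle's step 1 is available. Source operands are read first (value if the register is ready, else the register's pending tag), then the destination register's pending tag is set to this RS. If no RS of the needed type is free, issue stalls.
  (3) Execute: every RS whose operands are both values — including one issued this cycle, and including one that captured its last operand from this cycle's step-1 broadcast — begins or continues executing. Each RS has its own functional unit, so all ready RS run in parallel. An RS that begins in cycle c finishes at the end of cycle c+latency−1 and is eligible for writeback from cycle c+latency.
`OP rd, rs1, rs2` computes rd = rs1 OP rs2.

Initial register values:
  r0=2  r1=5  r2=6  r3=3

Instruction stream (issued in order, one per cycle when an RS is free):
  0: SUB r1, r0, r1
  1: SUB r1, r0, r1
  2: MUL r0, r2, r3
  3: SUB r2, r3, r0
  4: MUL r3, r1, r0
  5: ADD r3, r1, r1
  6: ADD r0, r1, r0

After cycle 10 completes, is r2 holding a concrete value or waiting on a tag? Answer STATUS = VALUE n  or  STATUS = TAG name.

STATUS = TAG Add1

  c1: issue SUB r1<-Add1  regs: r0:2,r1:Add1,r2:6,r3:3
  c2: issue SUB r1<-Add2  regs: r0:2,r1:Add2,r2:6,r3:3
  c3: issue MUL r0<-Mul1  regs: r0:Mul1,r1:Add2,r2:6,r3:3
  c4: CDB Add1=-3; issue SUB r2<-Add1  regs: r0:Mul1,r1:Add2,r2:Add1,r3:3
  c5: issue MUL r3<-Mul2  regs: r0:Mul1,r1:Add2,r2:Add1,r3:Mul2
  c6: stall  regs: r0:Mul1,r1:Add2,r2:Add1,r3:Mul2
  c7: CDB Add2=5; issue ADD r3<-Add2  regs: r0:Mul1,r1:5,r2:Add1,r3:Add2
  c8: CDB Mul1=18; stall  regs: r0:18,r1:5,r2:Add1,r3:Add2
  c9: stall  regs: r0:18,r1:5,r2:Add1,r3:Add2
  c10: CDB Add2=10; issue ADD r0<-Add2  regs: r0:Add2,r1:5,r2:Add1,r3:10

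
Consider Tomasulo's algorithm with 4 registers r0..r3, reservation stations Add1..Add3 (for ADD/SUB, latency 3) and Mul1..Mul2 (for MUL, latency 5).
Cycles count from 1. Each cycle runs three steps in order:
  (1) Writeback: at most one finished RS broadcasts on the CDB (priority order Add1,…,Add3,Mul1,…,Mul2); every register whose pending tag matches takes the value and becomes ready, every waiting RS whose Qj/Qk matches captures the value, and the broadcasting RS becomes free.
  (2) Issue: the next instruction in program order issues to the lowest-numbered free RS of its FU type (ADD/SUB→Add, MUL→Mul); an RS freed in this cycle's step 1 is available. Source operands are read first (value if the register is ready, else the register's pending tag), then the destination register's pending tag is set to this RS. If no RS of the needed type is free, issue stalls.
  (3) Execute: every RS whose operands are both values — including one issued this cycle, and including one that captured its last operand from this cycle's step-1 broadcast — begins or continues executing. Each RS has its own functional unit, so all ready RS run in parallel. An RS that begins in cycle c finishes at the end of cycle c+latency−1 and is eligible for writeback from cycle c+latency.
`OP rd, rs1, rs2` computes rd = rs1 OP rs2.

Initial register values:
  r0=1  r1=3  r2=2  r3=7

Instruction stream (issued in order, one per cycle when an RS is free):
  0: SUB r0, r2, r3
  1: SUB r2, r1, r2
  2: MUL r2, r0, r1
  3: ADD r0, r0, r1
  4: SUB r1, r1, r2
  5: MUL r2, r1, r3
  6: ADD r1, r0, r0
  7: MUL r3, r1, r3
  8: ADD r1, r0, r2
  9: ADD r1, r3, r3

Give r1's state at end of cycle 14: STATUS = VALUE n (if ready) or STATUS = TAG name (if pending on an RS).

STATUS = TAG Add3

cycle 1: issue SUB r0<-Add1 // r0:Add1,r1:3,r2:2,r3:7
cycle 2: issue SUB r2<-Add2 // r0:Add1,r1:3,r2:Add2,r3:7
cycle 3: issue MUL r2<-Mul1 // r0:Add1,r1:3,r2:Mul1,r3:7
cycle 4: CDB Add1=-5; issue ADD r0<-Add1 // r0:Add1,r1:3,r2:Mul1,r3:7
cycle 5: CDB Add2=1; issue SUB r1<-Add2 // r0:Add1,r1:Add2,r2:Mul1,r3:7
cycle 6: issue MUL r2<-Mul2 // r0:Add1,r1:Add2,r2:Mul2,r3:7
cycle 7: CDB Add1=-2; issue ADD r1<-Add1 // r0:-2,r1:Add1,r2:Mul2,r3:7
cycle 8: stall // r0:-2,r1:Add1,r2:Mul2,r3:7
cycle 9: CDB Mul1=-15; issue MUL r3<-Mul1 // r0:-2,r1:Add1,r2:Mul2,r3:Mul1
cycle 10: CDB Add1=-4; issue ADD r1<-Add1 // r0:-2,r1:Add1,r2:Mul2,r3:Mul1
cycle 11: issue ADD r1<-Add3 // r0:-2,r1:Add3,r2:Mul2,r3:Mul1
cycle 12: CDB Add2=18 // r0:-2,r1:Add3,r2:Mul2,r3:Mul1
cycle 13: - // r0:-2,r1:Add3,r2:Mul2,r3:Mul1
cycle 14: - // r0:-2,r1:Add3,r2:Mul2,r3:Mul1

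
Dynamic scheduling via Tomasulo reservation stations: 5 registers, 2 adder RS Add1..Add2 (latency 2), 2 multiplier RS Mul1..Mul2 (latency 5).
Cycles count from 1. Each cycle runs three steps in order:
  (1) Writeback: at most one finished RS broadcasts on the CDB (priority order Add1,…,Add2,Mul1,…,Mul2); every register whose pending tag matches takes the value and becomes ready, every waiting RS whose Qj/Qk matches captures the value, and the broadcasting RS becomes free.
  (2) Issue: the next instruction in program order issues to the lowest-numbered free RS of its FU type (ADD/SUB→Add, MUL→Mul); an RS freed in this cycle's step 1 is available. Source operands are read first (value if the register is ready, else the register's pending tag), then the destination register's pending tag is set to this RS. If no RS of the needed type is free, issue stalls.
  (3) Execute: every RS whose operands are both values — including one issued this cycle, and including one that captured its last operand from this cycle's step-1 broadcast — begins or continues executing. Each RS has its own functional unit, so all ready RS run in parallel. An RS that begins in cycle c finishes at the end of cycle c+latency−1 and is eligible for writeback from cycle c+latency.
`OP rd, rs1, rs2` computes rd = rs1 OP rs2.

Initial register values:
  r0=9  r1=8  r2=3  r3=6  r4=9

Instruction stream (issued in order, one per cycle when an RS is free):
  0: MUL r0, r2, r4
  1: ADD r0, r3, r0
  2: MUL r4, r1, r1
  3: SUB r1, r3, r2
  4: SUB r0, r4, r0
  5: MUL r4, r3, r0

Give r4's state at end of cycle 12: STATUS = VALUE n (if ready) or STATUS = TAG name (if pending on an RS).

  c1: issue MUL r0<-Mul1  regs: r0:Mul1,r1:8,r2:3,r3:6,r4:9
  c2: issue ADD r0<-Add1  regs: r0:Add1,r1:8,r2:3,r3:6,r4:9
  c3: issue MUL r4<-Mul2  regs: r0:Add1,r1:8,r2:3,r3:6,r4:Mul2
  c4: issue SUB r1<-Add2  regs: r0:Add1,r1:Add2,r2:3,r3:6,r4:Mul2
  c5: stall  regs: r0:Add1,r1:Add2,r2:3,r3:6,r4:Mul2
  c6: CDB Add2=3; issue SUB r0<-Add2  regs: r0:Add2,r1:3,r2:3,r3:6,r4:Mul2
  c7: CDB Mul1=27; issue MUL r4<-Mul1  regs: r0:Add2,r1:3,r2:3,r3:6,r4:Mul1
  c8: CDB Mul2=64  regs: r0:Add2,r1:3,r2:3,r3:6,r4:Mul1
  c9: CDB Add1=33  regs: r0:Add2,r1:3,r2:3,r3:6,r4:Mul1
  c10: -  regs: r0:Add2,r1:3,r2:3,r3:6,r4:Mul1
  c11: CDB Add2=31  regs: r0:31,r1:3,r2:3,r3:6,r4:Mul1
  c12: -  regs: r0:31,r1:3,r2:3,r3:6,r4:Mul1

STATUS = TAG Mul1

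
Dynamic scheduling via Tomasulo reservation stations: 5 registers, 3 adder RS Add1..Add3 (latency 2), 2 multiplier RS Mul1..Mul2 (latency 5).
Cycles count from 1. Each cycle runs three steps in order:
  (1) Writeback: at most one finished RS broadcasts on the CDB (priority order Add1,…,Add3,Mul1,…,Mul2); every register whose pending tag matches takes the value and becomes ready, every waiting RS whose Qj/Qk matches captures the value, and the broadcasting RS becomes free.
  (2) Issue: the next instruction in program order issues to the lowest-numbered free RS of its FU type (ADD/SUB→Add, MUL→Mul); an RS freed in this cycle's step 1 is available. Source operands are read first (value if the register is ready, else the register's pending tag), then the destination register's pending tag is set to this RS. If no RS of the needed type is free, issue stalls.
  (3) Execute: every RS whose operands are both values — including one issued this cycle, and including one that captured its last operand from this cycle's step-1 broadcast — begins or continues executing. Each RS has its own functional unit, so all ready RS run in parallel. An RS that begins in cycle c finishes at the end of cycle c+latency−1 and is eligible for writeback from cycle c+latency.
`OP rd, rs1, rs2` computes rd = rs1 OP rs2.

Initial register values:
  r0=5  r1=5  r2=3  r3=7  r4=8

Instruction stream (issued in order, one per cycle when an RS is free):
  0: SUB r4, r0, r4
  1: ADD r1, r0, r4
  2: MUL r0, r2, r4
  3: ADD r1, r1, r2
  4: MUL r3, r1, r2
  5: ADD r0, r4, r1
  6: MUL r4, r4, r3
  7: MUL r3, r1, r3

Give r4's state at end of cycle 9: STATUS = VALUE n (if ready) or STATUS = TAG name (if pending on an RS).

STATUS = TAG Mul1

cycle 1: issue SUB r4<-Add1 // r0:5,r1:5,r2:3,r3:7,r4:Add1
cycle 2: issue ADD r1<-Add2 // r0:5,r1:Add2,r2:3,r3:7,r4:Add1
cycle 3: CDB Add1=-3; issue MUL r0<-Mul1 // r0:Mul1,r1:Add2,r2:3,r3:7,r4:-3
cycle 4: issue ADD r1<-Add1 // r0:Mul1,r1:Add1,r2:3,r3:7,r4:-3
cycle 5: CDB Add2=2; issue MUL r3<-Mul2 // r0:Mul1,r1:Add1,r2:3,r3:Mul2,r4:-3
cycle 6: issue ADD r0<-Add2 // r0:Add2,r1:Add1,r2:3,r3:Mul2,r4:-3
cycle 7: CDB Add1=5; stall // r0:Add2,r1:5,r2:3,r3:Mul2,r4:-3
cycle 8: CDB Mul1=-9; issue MUL r4<-Mul1 // r0:Add2,r1:5,r2:3,r3:Mul2,r4:Mul1
cycle 9: CDB Add2=2; stall // r0:2,r1:5,r2:3,r3:Mul2,r4:Mul1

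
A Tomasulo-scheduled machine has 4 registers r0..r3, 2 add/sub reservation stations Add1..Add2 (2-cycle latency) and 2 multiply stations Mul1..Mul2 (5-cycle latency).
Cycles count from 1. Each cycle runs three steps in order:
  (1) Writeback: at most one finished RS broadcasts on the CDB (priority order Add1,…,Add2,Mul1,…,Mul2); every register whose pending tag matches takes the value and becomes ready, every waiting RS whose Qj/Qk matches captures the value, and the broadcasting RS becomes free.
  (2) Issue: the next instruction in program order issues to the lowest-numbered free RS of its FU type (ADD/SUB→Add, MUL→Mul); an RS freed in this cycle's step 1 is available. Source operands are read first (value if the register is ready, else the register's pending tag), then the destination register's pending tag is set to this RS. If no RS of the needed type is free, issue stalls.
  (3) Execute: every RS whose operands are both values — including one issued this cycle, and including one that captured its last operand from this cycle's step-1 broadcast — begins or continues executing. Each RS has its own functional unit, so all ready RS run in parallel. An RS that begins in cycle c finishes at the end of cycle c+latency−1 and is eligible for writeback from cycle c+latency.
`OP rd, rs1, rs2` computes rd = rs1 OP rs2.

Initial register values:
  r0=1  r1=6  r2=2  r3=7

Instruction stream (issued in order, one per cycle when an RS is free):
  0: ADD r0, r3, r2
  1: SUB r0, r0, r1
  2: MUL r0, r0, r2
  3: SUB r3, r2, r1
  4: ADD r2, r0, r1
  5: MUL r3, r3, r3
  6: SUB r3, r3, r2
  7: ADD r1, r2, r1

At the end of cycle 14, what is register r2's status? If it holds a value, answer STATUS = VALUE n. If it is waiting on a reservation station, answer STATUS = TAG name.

STATUS = VALUE 12

c1: issue ADD r0<-Add1 | r0:Add1,r1:6,r2:2,r3:7
c2: issue SUB r0<-Add2 | r0:Add2,r1:6,r2:2,r3:7
c3: CDB Add1=9; issue MUL r0<-Mul1 | r0:Mul1,r1:6,r2:2,r3:7
c4: issue SUB r3<-Add1 | r0:Mul1,r1:6,r2:2,r3:Add1
c5: CDB Add2=3; issue ADD r2<-Add2 | r0:Mul1,r1:6,r2:Add2,r3:Add1
c6: CDB Add1=-4; issue MUL r3<-Mul2 | r0:Mul1,r1:6,r2:Add2,r3:Mul2
c7: issue SUB r3<-Add1 | r0:Mul1,r1:6,r2:Add2,r3:Add1
c8: stall | r0:Mul1,r1:6,r2:Add2,r3:Add1
c9: stall | r0:Mul1,r1:6,r2:Add2,r3:Add1
c10: CDB Mul1=6; stall | r0:6,r1:6,r2:Add2,r3:Add1
c11: CDB Mul2=16; stall | r0:6,r1:6,r2:Add2,r3:Add1
c12: CDB Add2=12; issue ADD r1<-Add2 | r0:6,r1:Add2,r2:12,r3:Add1
c13: - | r0:6,r1:Add2,r2:12,r3:Add1
c14: CDB Add1=4 | r0:6,r1:Add2,r2:12,r3:4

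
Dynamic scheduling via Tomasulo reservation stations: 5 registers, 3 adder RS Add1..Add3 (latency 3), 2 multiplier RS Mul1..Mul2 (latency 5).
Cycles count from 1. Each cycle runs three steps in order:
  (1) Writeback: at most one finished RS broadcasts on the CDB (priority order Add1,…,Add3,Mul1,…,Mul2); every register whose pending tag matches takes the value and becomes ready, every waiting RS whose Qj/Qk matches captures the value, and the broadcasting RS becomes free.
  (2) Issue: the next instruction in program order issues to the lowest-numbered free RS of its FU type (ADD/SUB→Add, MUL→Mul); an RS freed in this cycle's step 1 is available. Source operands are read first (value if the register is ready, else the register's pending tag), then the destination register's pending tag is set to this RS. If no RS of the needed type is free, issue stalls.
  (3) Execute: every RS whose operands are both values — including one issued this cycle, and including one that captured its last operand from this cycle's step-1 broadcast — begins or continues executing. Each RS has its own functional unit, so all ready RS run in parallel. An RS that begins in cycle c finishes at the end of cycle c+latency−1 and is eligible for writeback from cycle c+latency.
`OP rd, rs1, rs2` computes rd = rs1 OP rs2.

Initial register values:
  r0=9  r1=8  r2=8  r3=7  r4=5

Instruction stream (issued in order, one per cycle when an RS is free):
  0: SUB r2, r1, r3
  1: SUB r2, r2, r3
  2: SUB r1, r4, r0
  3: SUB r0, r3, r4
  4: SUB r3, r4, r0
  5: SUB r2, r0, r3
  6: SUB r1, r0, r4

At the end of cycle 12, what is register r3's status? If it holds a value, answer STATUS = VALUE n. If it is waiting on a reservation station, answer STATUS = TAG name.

STATUS = VALUE 3

  c1: issue SUB r2<-Add1  regs: r0:9,r1:8,r2:Add1,r3:7,r4:5
  c2: issue SUB r2<-Add2  regs: r0:9,r1:8,r2:Add2,r3:7,r4:5
  c3: issue SUB r1<-Add3  regs: r0:9,r1:Add3,r2:Add2,r3:7,r4:5
  c4: CDB Add1=1; issue SUB r0<-Add1  regs: r0:Add1,r1:Add3,r2:Add2,r3:7,r4:5
  c5: stall  regs: r0:Add1,r1:Add3,r2:Add2,r3:7,r4:5
  c6: CDB Add3=-4; issue SUB r3<-Add3  regs: r0:Add1,r1:-4,r2:Add2,r3:Add3,r4:5
  c7: CDB Add1=2; issue SUB r2<-Add1  regs: r0:2,r1:-4,r2:Add1,r3:Add3,r4:5
  c8: CDB Add2=-6; issue SUB r1<-Add2  regs: r0:2,r1:Add2,r2:Add1,r3:Add3,r4:5
  c9: -  regs: r0:2,r1:Add2,r2:Add1,r3:Add3,r4:5
  c10: CDB Add3=3  regs: r0:2,r1:Add2,r2:Add1,r3:3,r4:5
  c11: CDB Add2=-3  regs: r0:2,r1:-3,r2:Add1,r3:3,r4:5
  c12: -  regs: r0:2,r1:-3,r2:Add1,r3:3,r4:5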